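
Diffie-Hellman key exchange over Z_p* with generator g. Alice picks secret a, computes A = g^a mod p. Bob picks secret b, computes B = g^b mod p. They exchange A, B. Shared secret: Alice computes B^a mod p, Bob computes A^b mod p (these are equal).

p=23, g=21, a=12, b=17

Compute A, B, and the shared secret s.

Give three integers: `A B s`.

A = 21^12 mod 23  (bits of 12 = 1100)
  bit 0 = 1: r = r^2 * 21 mod 23 = 1^2 * 21 = 1*21 = 21
  bit 1 = 1: r = r^2 * 21 mod 23 = 21^2 * 21 = 4*21 = 15
  bit 2 = 0: r = r^2 mod 23 = 15^2 = 18
  bit 3 = 0: r = r^2 mod 23 = 18^2 = 2
  -> A = 2
B = 21^17 mod 23  (bits of 17 = 10001)
  bit 0 = 1: r = r^2 * 21 mod 23 = 1^2 * 21 = 1*21 = 21
  bit 1 = 0: r = r^2 mod 23 = 21^2 = 4
  bit 2 = 0: r = r^2 mod 23 = 4^2 = 16
  bit 3 = 0: r = r^2 mod 23 = 16^2 = 3
  bit 4 = 1: r = r^2 * 21 mod 23 = 3^2 * 21 = 9*21 = 5
  -> B = 5
s = B^a = 5^12 mod 23  (bits of 12 = 1100)
  bit 0 = 1: r = r^2 * 5 mod 23 = 1^2 * 5 = 1*5 = 5
  bit 1 = 1: r = r^2 * 5 mod 23 = 5^2 * 5 = 2*5 = 10
  bit 2 = 0: r = r^2 mod 23 = 10^2 = 8
  bit 3 = 0: r = r^2 mod 23 = 8^2 = 18
  -> s = B^a = 18

Answer: 2 5 18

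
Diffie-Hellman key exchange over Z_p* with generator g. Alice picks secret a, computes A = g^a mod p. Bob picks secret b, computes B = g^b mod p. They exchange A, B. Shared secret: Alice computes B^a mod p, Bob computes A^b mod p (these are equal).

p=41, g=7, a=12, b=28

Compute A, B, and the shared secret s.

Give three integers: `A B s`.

Answer: 31 4 16

Derivation:
A = 7^12 mod 41  (bits of 12 = 1100)
  bit 0 = 1: r = r^2 * 7 mod 41 = 1^2 * 7 = 1*7 = 7
  bit 1 = 1: r = r^2 * 7 mod 41 = 7^2 * 7 = 8*7 = 15
  bit 2 = 0: r = r^2 mod 41 = 15^2 = 20
  bit 3 = 0: r = r^2 mod 41 = 20^2 = 31
  -> A = 31
B = 7^28 mod 41  (bits of 28 = 11100)
  bit 0 = 1: r = r^2 * 7 mod 41 = 1^2 * 7 = 1*7 = 7
  bit 1 = 1: r = r^2 * 7 mod 41 = 7^2 * 7 = 8*7 = 15
  bit 2 = 1: r = r^2 * 7 mod 41 = 15^2 * 7 = 20*7 = 17
  bit 3 = 0: r = r^2 mod 41 = 17^2 = 2
  bit 4 = 0: r = r^2 mod 41 = 2^2 = 4
  -> B = 4
s = B^a = 4^12 mod 41  (bits of 12 = 1100)
  bit 0 = 1: r = r^2 * 4 mod 41 = 1^2 * 4 = 1*4 = 4
  bit 1 = 1: r = r^2 * 4 mod 41 = 4^2 * 4 = 16*4 = 23
  bit 2 = 0: r = r^2 mod 41 = 23^2 = 37
  bit 3 = 0: r = r^2 mod 41 = 37^2 = 16
  -> s = B^a = 16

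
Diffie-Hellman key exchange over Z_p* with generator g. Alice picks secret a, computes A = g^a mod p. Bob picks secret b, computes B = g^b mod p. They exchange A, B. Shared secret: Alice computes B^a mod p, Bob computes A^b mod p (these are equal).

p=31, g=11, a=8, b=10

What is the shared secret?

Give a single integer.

A = 11^8 mod 31  (bits of 8 = 1000)
  bit 0 = 1: r = r^2 * 11 mod 31 = 1^2 * 11 = 1*11 = 11
  bit 1 = 0: r = r^2 mod 31 = 11^2 = 28
  bit 2 = 0: r = r^2 mod 31 = 28^2 = 9
  bit 3 = 0: r = r^2 mod 31 = 9^2 = 19
  -> A = 19
B = 11^10 mod 31  (bits of 10 = 1010)
  bit 0 = 1: r = r^2 * 11 mod 31 = 1^2 * 11 = 1*11 = 11
  bit 1 = 0: r = r^2 mod 31 = 11^2 = 28
  bit 2 = 1: r = r^2 * 11 mod 31 = 28^2 * 11 = 9*11 = 6
  bit 3 = 0: r = r^2 mod 31 = 6^2 = 5
  -> B = 5
s = B^a = 5^8 mod 31  (bits of 8 = 1000)
  bit 0 = 1: r = r^2 * 5 mod 31 = 1^2 * 5 = 1*5 = 5
  bit 1 = 0: r = r^2 mod 31 = 5^2 = 25
  bit 2 = 0: r = r^2 mod 31 = 25^2 = 5
  bit 3 = 0: r = r^2 mod 31 = 5^2 = 25
  -> s = B^a = 25

Answer: 25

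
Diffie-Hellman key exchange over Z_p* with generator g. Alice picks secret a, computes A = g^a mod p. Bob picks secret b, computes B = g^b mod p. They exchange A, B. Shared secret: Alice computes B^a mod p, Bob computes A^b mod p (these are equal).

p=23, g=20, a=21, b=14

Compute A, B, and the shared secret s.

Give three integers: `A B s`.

Answer: 15 4 6

Derivation:
A = 20^21 mod 23  (bits of 21 = 10101)
  bit 0 = 1: r = r^2 * 20 mod 23 = 1^2 * 20 = 1*20 = 20
  bit 1 = 0: r = r^2 mod 23 = 20^2 = 9
  bit 2 = 1: r = r^2 * 20 mod 23 = 9^2 * 20 = 12*20 = 10
  bit 3 = 0: r = r^2 mod 23 = 10^2 = 8
  bit 4 = 1: r = r^2 * 20 mod 23 = 8^2 * 20 = 18*20 = 15
  -> A = 15
B = 20^14 mod 23  (bits of 14 = 1110)
  bit 0 = 1: r = r^2 * 20 mod 23 = 1^2 * 20 = 1*20 = 20
  bit 1 = 1: r = r^2 * 20 mod 23 = 20^2 * 20 = 9*20 = 19
  bit 2 = 1: r = r^2 * 20 mod 23 = 19^2 * 20 = 16*20 = 21
  bit 3 = 0: r = r^2 mod 23 = 21^2 = 4
  -> B = 4
s = B^a = 4^21 mod 23  (bits of 21 = 10101)
  bit 0 = 1: r = r^2 * 4 mod 23 = 1^2 * 4 = 1*4 = 4
  bit 1 = 0: r = r^2 mod 23 = 4^2 = 16
  bit 2 = 1: r = r^2 * 4 mod 23 = 16^2 * 4 = 3*4 = 12
  bit 3 = 0: r = r^2 mod 23 = 12^2 = 6
  bit 4 = 1: r = r^2 * 4 mod 23 = 6^2 * 4 = 13*4 = 6
  -> s = B^a = 6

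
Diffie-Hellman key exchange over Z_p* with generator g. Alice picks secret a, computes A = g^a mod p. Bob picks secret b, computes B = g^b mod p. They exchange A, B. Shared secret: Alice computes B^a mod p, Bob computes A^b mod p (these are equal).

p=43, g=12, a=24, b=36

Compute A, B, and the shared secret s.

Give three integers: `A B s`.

A = 12^24 mod 43  (bits of 24 = 11000)
  bit 0 = 1: r = r^2 * 12 mod 43 = 1^2 * 12 = 1*12 = 12
  bit 1 = 1: r = r^2 * 12 mod 43 = 12^2 * 12 = 15*12 = 8
  bit 2 = 0: r = r^2 mod 43 = 8^2 = 21
  bit 3 = 0: r = r^2 mod 43 = 21^2 = 11
  bit 4 = 0: r = r^2 mod 43 = 11^2 = 35
  -> A = 35
B = 12^36 mod 43  (bits of 36 = 100100)
  bit 0 = 1: r = r^2 * 12 mod 43 = 1^2 * 12 = 1*12 = 12
  bit 1 = 0: r = r^2 mod 43 = 12^2 = 15
  bit 2 = 0: r = r^2 mod 43 = 15^2 = 10
  bit 3 = 1: r = r^2 * 12 mod 43 = 10^2 * 12 = 14*12 = 39
  bit 4 = 0: r = r^2 mod 43 = 39^2 = 16
  bit 5 = 0: r = r^2 mod 43 = 16^2 = 41
  -> B = 41
s = B^a = 41^24 mod 43  (bits of 24 = 11000)
  bit 0 = 1: r = r^2 * 41 mod 43 = 1^2 * 41 = 1*41 = 41
  bit 1 = 1: r = r^2 * 41 mod 43 = 41^2 * 41 = 4*41 = 35
  bit 2 = 0: r = r^2 mod 43 = 35^2 = 21
  bit 3 = 0: r = r^2 mod 43 = 21^2 = 11
  bit 4 = 0: r = r^2 mod 43 = 11^2 = 35
  -> s = B^a = 35

Answer: 35 41 35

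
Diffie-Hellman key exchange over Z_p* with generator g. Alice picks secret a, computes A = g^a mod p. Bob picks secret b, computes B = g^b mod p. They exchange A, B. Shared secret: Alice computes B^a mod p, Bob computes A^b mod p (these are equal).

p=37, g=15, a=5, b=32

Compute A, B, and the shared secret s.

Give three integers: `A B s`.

Answer: 24 33 12

Derivation:
A = 15^5 mod 37  (bits of 5 = 101)
  bit 0 = 1: r = r^2 * 15 mod 37 = 1^2 * 15 = 1*15 = 15
  bit 1 = 0: r = r^2 mod 37 = 15^2 = 3
  bit 2 = 1: r = r^2 * 15 mod 37 = 3^2 * 15 = 9*15 = 24
  -> A = 24
B = 15^32 mod 37  (bits of 32 = 100000)
  bit 0 = 1: r = r^2 * 15 mod 37 = 1^2 * 15 = 1*15 = 15
  bit 1 = 0: r = r^2 mod 37 = 15^2 = 3
  bit 2 = 0: r = r^2 mod 37 = 3^2 = 9
  bit 3 = 0: r = r^2 mod 37 = 9^2 = 7
  bit 4 = 0: r = r^2 mod 37 = 7^2 = 12
  bit 5 = 0: r = r^2 mod 37 = 12^2 = 33
  -> B = 33
s = B^a = 33^5 mod 37  (bits of 5 = 101)
  bit 0 = 1: r = r^2 * 33 mod 37 = 1^2 * 33 = 1*33 = 33
  bit 1 = 0: r = r^2 mod 37 = 33^2 = 16
  bit 2 = 1: r = r^2 * 33 mod 37 = 16^2 * 33 = 34*33 = 12
  -> s = B^a = 12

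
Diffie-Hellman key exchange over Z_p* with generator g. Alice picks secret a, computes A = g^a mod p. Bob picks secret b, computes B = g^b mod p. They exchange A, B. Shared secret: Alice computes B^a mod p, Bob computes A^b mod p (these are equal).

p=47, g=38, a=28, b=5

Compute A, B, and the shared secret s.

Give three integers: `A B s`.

A = 38^28 mod 47  (bits of 28 = 11100)
  bit 0 = 1: r = r^2 * 38 mod 47 = 1^2 * 38 = 1*38 = 38
  bit 1 = 1: r = r^2 * 38 mod 47 = 38^2 * 38 = 34*38 = 23
  bit 2 = 1: r = r^2 * 38 mod 47 = 23^2 * 38 = 12*38 = 33
  bit 3 = 0: r = r^2 mod 47 = 33^2 = 8
  bit 4 = 0: r = r^2 mod 47 = 8^2 = 17
  -> A = 17
B = 38^5 mod 47  (bits of 5 = 101)
  bit 0 = 1: r = r^2 * 38 mod 47 = 1^2 * 38 = 1*38 = 38
  bit 1 = 0: r = r^2 mod 47 = 38^2 = 34
  bit 2 = 1: r = r^2 * 38 mod 47 = 34^2 * 38 = 28*38 = 30
  -> B = 30
s = B^a = 30^28 mod 47  (bits of 28 = 11100)
  bit 0 = 1: r = r^2 * 30 mod 47 = 1^2 * 30 = 1*30 = 30
  bit 1 = 1: r = r^2 * 30 mod 47 = 30^2 * 30 = 7*30 = 22
  bit 2 = 1: r = r^2 * 30 mod 47 = 22^2 * 30 = 14*30 = 44
  bit 3 = 0: r = r^2 mod 47 = 44^2 = 9
  bit 4 = 0: r = r^2 mod 47 = 9^2 = 34
  -> s = B^a = 34

Answer: 17 30 34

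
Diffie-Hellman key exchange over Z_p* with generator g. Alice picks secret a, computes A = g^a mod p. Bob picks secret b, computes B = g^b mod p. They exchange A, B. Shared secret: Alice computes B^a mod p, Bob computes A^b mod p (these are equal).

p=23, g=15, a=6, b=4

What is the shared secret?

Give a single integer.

Answer: 18

Derivation:
A = 15^6 mod 23  (bits of 6 = 110)
  bit 0 = 1: r = r^2 * 15 mod 23 = 1^2 * 15 = 1*15 = 15
  bit 1 = 1: r = r^2 * 15 mod 23 = 15^2 * 15 = 18*15 = 17
  bit 2 = 0: r = r^2 mod 23 = 17^2 = 13
  -> A = 13
B = 15^4 mod 23  (bits of 4 = 100)
  bit 0 = 1: r = r^2 * 15 mod 23 = 1^2 * 15 = 1*15 = 15
  bit 1 = 0: r = r^2 mod 23 = 15^2 = 18
  bit 2 = 0: r = r^2 mod 23 = 18^2 = 2
  -> B = 2
s = B^a = 2^6 mod 23  (bits of 6 = 110)
  bit 0 = 1: r = r^2 * 2 mod 23 = 1^2 * 2 = 1*2 = 2
  bit 1 = 1: r = r^2 * 2 mod 23 = 2^2 * 2 = 4*2 = 8
  bit 2 = 0: r = r^2 mod 23 = 8^2 = 18
  -> s = B^a = 18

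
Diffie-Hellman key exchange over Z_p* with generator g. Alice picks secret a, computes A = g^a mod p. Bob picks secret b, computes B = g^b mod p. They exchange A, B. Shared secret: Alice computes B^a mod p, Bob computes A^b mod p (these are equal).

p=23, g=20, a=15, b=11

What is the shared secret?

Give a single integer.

Answer: 22

Derivation:
A = 20^15 mod 23  (bits of 15 = 1111)
  bit 0 = 1: r = r^2 * 20 mod 23 = 1^2 * 20 = 1*20 = 20
  bit 1 = 1: r = r^2 * 20 mod 23 = 20^2 * 20 = 9*20 = 19
  bit 2 = 1: r = r^2 * 20 mod 23 = 19^2 * 20 = 16*20 = 21
  bit 3 = 1: r = r^2 * 20 mod 23 = 21^2 * 20 = 4*20 = 11
  -> A = 11
B = 20^11 mod 23  (bits of 11 = 1011)
  bit 0 = 1: r = r^2 * 20 mod 23 = 1^2 * 20 = 1*20 = 20
  bit 1 = 0: r = r^2 mod 23 = 20^2 = 9
  bit 2 = 1: r = r^2 * 20 mod 23 = 9^2 * 20 = 12*20 = 10
  bit 3 = 1: r = r^2 * 20 mod 23 = 10^2 * 20 = 8*20 = 22
  -> B = 22
s = B^a = 22^15 mod 23  (bits of 15 = 1111)
  bit 0 = 1: r = r^2 * 22 mod 23 = 1^2 * 22 = 1*22 = 22
  bit 1 = 1: r = r^2 * 22 mod 23 = 22^2 * 22 = 1*22 = 22
  bit 2 = 1: r = r^2 * 22 mod 23 = 22^2 * 22 = 1*22 = 22
  bit 3 = 1: r = r^2 * 22 mod 23 = 22^2 * 22 = 1*22 = 22
  -> s = B^a = 22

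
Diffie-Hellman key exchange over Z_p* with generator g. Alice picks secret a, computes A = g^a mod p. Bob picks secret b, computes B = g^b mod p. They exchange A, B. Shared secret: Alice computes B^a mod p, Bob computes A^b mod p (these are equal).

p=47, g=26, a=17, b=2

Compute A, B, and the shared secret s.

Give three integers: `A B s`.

A = 26^17 mod 47  (bits of 17 = 10001)
  bit 0 = 1: r = r^2 * 26 mod 47 = 1^2 * 26 = 1*26 = 26
  bit 1 = 0: r = r^2 mod 47 = 26^2 = 18
  bit 2 = 0: r = r^2 mod 47 = 18^2 = 42
  bit 3 = 0: r = r^2 mod 47 = 42^2 = 25
  bit 4 = 1: r = r^2 * 26 mod 47 = 25^2 * 26 = 14*26 = 35
  -> A = 35
B = 26^2 mod 47  (bits of 2 = 10)
  bit 0 = 1: r = r^2 * 26 mod 47 = 1^2 * 26 = 1*26 = 26
  bit 1 = 0: r = r^2 mod 47 = 26^2 = 18
  -> B = 18
s = B^a = 18^17 mod 47  (bits of 17 = 10001)
  bit 0 = 1: r = r^2 * 18 mod 47 = 1^2 * 18 = 1*18 = 18
  bit 1 = 0: r = r^2 mod 47 = 18^2 = 42
  bit 2 = 0: r = r^2 mod 47 = 42^2 = 25
  bit 3 = 0: r = r^2 mod 47 = 25^2 = 14
  bit 4 = 1: r = r^2 * 18 mod 47 = 14^2 * 18 = 8*18 = 3
  -> s = B^a = 3

Answer: 35 18 3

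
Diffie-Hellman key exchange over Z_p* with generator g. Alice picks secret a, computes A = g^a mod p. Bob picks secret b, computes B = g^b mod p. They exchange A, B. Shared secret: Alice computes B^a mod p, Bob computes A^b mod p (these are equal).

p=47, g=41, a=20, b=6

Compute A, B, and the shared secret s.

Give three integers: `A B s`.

Answer: 42 32 21

Derivation:
A = 41^20 mod 47  (bits of 20 = 10100)
  bit 0 = 1: r = r^2 * 41 mod 47 = 1^2 * 41 = 1*41 = 41
  bit 1 = 0: r = r^2 mod 47 = 41^2 = 36
  bit 2 = 1: r = r^2 * 41 mod 47 = 36^2 * 41 = 27*41 = 26
  bit 3 = 0: r = r^2 mod 47 = 26^2 = 18
  bit 4 = 0: r = r^2 mod 47 = 18^2 = 42
  -> A = 42
B = 41^6 mod 47  (bits of 6 = 110)
  bit 0 = 1: r = r^2 * 41 mod 47 = 1^2 * 41 = 1*41 = 41
  bit 1 = 1: r = r^2 * 41 mod 47 = 41^2 * 41 = 36*41 = 19
  bit 2 = 0: r = r^2 mod 47 = 19^2 = 32
  -> B = 32
s = B^a = 32^20 mod 47  (bits of 20 = 10100)
  bit 0 = 1: r = r^2 * 32 mod 47 = 1^2 * 32 = 1*32 = 32
  bit 1 = 0: r = r^2 mod 47 = 32^2 = 37
  bit 2 = 1: r = r^2 * 32 mod 47 = 37^2 * 32 = 6*32 = 4
  bit 3 = 0: r = r^2 mod 47 = 4^2 = 16
  bit 4 = 0: r = r^2 mod 47 = 16^2 = 21
  -> s = B^a = 21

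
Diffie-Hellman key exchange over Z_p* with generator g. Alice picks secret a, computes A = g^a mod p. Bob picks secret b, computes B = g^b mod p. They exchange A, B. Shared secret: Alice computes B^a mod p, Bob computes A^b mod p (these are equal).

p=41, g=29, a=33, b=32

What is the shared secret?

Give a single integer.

A = 29^33 mod 41  (bits of 33 = 100001)
  bit 0 = 1: r = r^2 * 29 mod 41 = 1^2 * 29 = 1*29 = 29
  bit 1 = 0: r = r^2 mod 41 = 29^2 = 21
  bit 2 = 0: r = r^2 mod 41 = 21^2 = 31
  bit 3 = 0: r = r^2 mod 41 = 31^2 = 18
  bit 4 = 0: r = r^2 mod 41 = 18^2 = 37
  bit 5 = 1: r = r^2 * 29 mod 41 = 37^2 * 29 = 16*29 = 13
  -> A = 13
B = 29^32 mod 41  (bits of 32 = 100000)
  bit 0 = 1: r = r^2 * 29 mod 41 = 1^2 * 29 = 1*29 = 29
  bit 1 = 0: r = r^2 mod 41 = 29^2 = 21
  bit 2 = 0: r = r^2 mod 41 = 21^2 = 31
  bit 3 = 0: r = r^2 mod 41 = 31^2 = 18
  bit 4 = 0: r = r^2 mod 41 = 18^2 = 37
  bit 5 = 0: r = r^2 mod 41 = 37^2 = 16
  -> B = 16
s = B^a = 16^33 mod 41  (bits of 33 = 100001)
  bit 0 = 1: r = r^2 * 16 mod 41 = 1^2 * 16 = 1*16 = 16
  bit 1 = 0: r = r^2 mod 41 = 16^2 = 10
  bit 2 = 0: r = r^2 mod 41 = 10^2 = 18
  bit 3 = 0: r = r^2 mod 41 = 18^2 = 37
  bit 4 = 0: r = r^2 mod 41 = 37^2 = 16
  bit 5 = 1: r = r^2 * 16 mod 41 = 16^2 * 16 = 10*16 = 37
  -> s = B^a = 37

Answer: 37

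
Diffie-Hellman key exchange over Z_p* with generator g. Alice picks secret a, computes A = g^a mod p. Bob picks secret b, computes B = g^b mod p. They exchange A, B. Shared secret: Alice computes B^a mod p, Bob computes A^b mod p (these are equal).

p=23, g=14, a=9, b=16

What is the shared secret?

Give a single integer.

A = 14^9 mod 23  (bits of 9 = 1001)
  bit 0 = 1: r = r^2 * 14 mod 23 = 1^2 * 14 = 1*14 = 14
  bit 1 = 0: r = r^2 mod 23 = 14^2 = 12
  bit 2 = 0: r = r^2 mod 23 = 12^2 = 6
  bit 3 = 1: r = r^2 * 14 mod 23 = 6^2 * 14 = 13*14 = 21
  -> A = 21
B = 14^16 mod 23  (bits of 16 = 10000)
  bit 0 = 1: r = r^2 * 14 mod 23 = 1^2 * 14 = 1*14 = 14
  bit 1 = 0: r = r^2 mod 23 = 14^2 = 12
  bit 2 = 0: r = r^2 mod 23 = 12^2 = 6
  bit 3 = 0: r = r^2 mod 23 = 6^2 = 13
  bit 4 = 0: r = r^2 mod 23 = 13^2 = 8
  -> B = 8
s = B^a = 8^9 mod 23  (bits of 9 = 1001)
  bit 0 = 1: r = r^2 * 8 mod 23 = 1^2 * 8 = 1*8 = 8
  bit 1 = 0: r = r^2 mod 23 = 8^2 = 18
  bit 2 = 0: r = r^2 mod 23 = 18^2 = 2
  bit 3 = 1: r = r^2 * 8 mod 23 = 2^2 * 8 = 4*8 = 9
  -> s = B^a = 9

Answer: 9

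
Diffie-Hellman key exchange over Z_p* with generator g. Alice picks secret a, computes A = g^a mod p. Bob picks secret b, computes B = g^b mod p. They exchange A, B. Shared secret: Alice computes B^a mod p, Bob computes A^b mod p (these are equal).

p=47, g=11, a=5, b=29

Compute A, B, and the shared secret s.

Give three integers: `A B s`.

A = 11^5 mod 47  (bits of 5 = 101)
  bit 0 = 1: r = r^2 * 11 mod 47 = 1^2 * 11 = 1*11 = 11
  bit 1 = 0: r = r^2 mod 47 = 11^2 = 27
  bit 2 = 1: r = r^2 * 11 mod 47 = 27^2 * 11 = 24*11 = 29
  -> A = 29
B = 11^29 mod 47  (bits of 29 = 11101)
  bit 0 = 1: r = r^2 * 11 mod 47 = 1^2 * 11 = 1*11 = 11
  bit 1 = 1: r = r^2 * 11 mod 47 = 11^2 * 11 = 27*11 = 15
  bit 2 = 1: r = r^2 * 11 mod 47 = 15^2 * 11 = 37*11 = 31
  bit 3 = 0: r = r^2 mod 47 = 31^2 = 21
  bit 4 = 1: r = r^2 * 11 mod 47 = 21^2 * 11 = 18*11 = 10
  -> B = 10
s = B^a = 10^5 mod 47  (bits of 5 = 101)
  bit 0 = 1: r = r^2 * 10 mod 47 = 1^2 * 10 = 1*10 = 10
  bit 1 = 0: r = r^2 mod 47 = 10^2 = 6
  bit 2 = 1: r = r^2 * 10 mod 47 = 6^2 * 10 = 36*10 = 31
  -> s = B^a = 31

Answer: 29 10 31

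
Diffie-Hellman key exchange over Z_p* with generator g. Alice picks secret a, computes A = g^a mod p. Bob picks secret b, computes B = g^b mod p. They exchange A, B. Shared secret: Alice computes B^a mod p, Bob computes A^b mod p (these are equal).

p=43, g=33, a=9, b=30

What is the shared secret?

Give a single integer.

Answer: 4

Derivation:
A = 33^9 mod 43  (bits of 9 = 1001)
  bit 0 = 1: r = r^2 * 33 mod 43 = 1^2 * 33 = 1*33 = 33
  bit 1 = 0: r = r^2 mod 43 = 33^2 = 14
  bit 2 = 0: r = r^2 mod 43 = 14^2 = 24
  bit 3 = 1: r = r^2 * 33 mod 43 = 24^2 * 33 = 17*33 = 2
  -> A = 2
B = 33^30 mod 43  (bits of 30 = 11110)
  bit 0 = 1: r = r^2 * 33 mod 43 = 1^2 * 33 = 1*33 = 33
  bit 1 = 1: r = r^2 * 33 mod 43 = 33^2 * 33 = 14*33 = 32
  bit 2 = 1: r = r^2 * 33 mod 43 = 32^2 * 33 = 35*33 = 37
  bit 3 = 1: r = r^2 * 33 mod 43 = 37^2 * 33 = 36*33 = 27
  bit 4 = 0: r = r^2 mod 43 = 27^2 = 41
  -> B = 41
s = B^a = 41^9 mod 43  (bits of 9 = 1001)
  bit 0 = 1: r = r^2 * 41 mod 43 = 1^2 * 41 = 1*41 = 41
  bit 1 = 0: r = r^2 mod 43 = 41^2 = 4
  bit 2 = 0: r = r^2 mod 43 = 4^2 = 16
  bit 3 = 1: r = r^2 * 41 mod 43 = 16^2 * 41 = 41*41 = 4
  -> s = B^a = 4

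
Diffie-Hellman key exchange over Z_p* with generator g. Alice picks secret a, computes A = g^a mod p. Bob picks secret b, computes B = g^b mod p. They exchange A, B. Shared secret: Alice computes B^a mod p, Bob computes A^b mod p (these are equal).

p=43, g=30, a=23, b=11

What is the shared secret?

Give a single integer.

Answer: 30

Derivation:
A = 30^23 mod 43  (bits of 23 = 10111)
  bit 0 = 1: r = r^2 * 30 mod 43 = 1^2 * 30 = 1*30 = 30
  bit 1 = 0: r = r^2 mod 43 = 30^2 = 40
  bit 2 = 1: r = r^2 * 30 mod 43 = 40^2 * 30 = 9*30 = 12
  bit 3 = 1: r = r^2 * 30 mod 43 = 12^2 * 30 = 15*30 = 20
  bit 4 = 1: r = r^2 * 30 mod 43 = 20^2 * 30 = 13*30 = 3
  -> A = 3
B = 30^11 mod 43  (bits of 11 = 1011)
  bit 0 = 1: r = r^2 * 30 mod 43 = 1^2 * 30 = 1*30 = 30
  bit 1 = 0: r = r^2 mod 43 = 30^2 = 40
  bit 2 = 1: r = r^2 * 30 mod 43 = 40^2 * 30 = 9*30 = 12
  bit 3 = 1: r = r^2 * 30 mod 43 = 12^2 * 30 = 15*30 = 20
  -> B = 20
s = B^a = 20^23 mod 43  (bits of 23 = 10111)
  bit 0 = 1: r = r^2 * 20 mod 43 = 1^2 * 20 = 1*20 = 20
  bit 1 = 0: r = r^2 mod 43 = 20^2 = 13
  bit 2 = 1: r = r^2 * 20 mod 43 = 13^2 * 20 = 40*20 = 26
  bit 3 = 1: r = r^2 * 20 mod 43 = 26^2 * 20 = 31*20 = 18
  bit 4 = 1: r = r^2 * 20 mod 43 = 18^2 * 20 = 23*20 = 30
  -> s = B^a = 30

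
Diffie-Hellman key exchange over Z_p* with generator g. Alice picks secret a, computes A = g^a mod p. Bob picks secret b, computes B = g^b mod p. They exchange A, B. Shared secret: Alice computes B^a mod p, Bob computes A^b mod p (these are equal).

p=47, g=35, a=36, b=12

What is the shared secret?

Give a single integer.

Answer: 37

Derivation:
A = 35^36 mod 47  (bits of 36 = 100100)
  bit 0 = 1: r = r^2 * 35 mod 47 = 1^2 * 35 = 1*35 = 35
  bit 1 = 0: r = r^2 mod 47 = 35^2 = 3
  bit 2 = 0: r = r^2 mod 47 = 3^2 = 9
  bit 3 = 1: r = r^2 * 35 mod 47 = 9^2 * 35 = 34*35 = 15
  bit 4 = 0: r = r^2 mod 47 = 15^2 = 37
  bit 5 = 0: r = r^2 mod 47 = 37^2 = 6
  -> A = 6
B = 35^12 mod 47  (bits of 12 = 1100)
  bit 0 = 1: r = r^2 * 35 mod 47 = 1^2 * 35 = 1*35 = 35
  bit 1 = 1: r = r^2 * 35 mod 47 = 35^2 * 35 = 3*35 = 11
  bit 2 = 0: r = r^2 mod 47 = 11^2 = 27
  bit 3 = 0: r = r^2 mod 47 = 27^2 = 24
  -> B = 24
s = B^a = 24^36 mod 47  (bits of 36 = 100100)
  bit 0 = 1: r = r^2 * 24 mod 47 = 1^2 * 24 = 1*24 = 24
  bit 1 = 0: r = r^2 mod 47 = 24^2 = 12
  bit 2 = 0: r = r^2 mod 47 = 12^2 = 3
  bit 3 = 1: r = r^2 * 24 mod 47 = 3^2 * 24 = 9*24 = 28
  bit 4 = 0: r = r^2 mod 47 = 28^2 = 32
  bit 5 = 0: r = r^2 mod 47 = 32^2 = 37
  -> s = B^a = 37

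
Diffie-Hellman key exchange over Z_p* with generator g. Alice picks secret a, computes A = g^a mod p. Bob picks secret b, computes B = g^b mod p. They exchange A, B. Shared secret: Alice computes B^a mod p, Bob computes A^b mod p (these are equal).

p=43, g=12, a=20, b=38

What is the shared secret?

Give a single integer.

A = 12^20 mod 43  (bits of 20 = 10100)
  bit 0 = 1: r = r^2 * 12 mod 43 = 1^2 * 12 = 1*12 = 12
  bit 1 = 0: r = r^2 mod 43 = 12^2 = 15
  bit 2 = 1: r = r^2 * 12 mod 43 = 15^2 * 12 = 10*12 = 34
  bit 3 = 0: r = r^2 mod 43 = 34^2 = 38
  bit 4 = 0: r = r^2 mod 43 = 38^2 = 25
  -> A = 25
B = 12^38 mod 43  (bits of 38 = 100110)
  bit 0 = 1: r = r^2 * 12 mod 43 = 1^2 * 12 = 1*12 = 12
  bit 1 = 0: r = r^2 mod 43 = 12^2 = 15
  bit 2 = 0: r = r^2 mod 43 = 15^2 = 10
  bit 3 = 1: r = r^2 * 12 mod 43 = 10^2 * 12 = 14*12 = 39
  bit 4 = 1: r = r^2 * 12 mod 43 = 39^2 * 12 = 16*12 = 20
  bit 5 = 0: r = r^2 mod 43 = 20^2 = 13
  -> B = 13
s = B^a = 13^20 mod 43  (bits of 20 = 10100)
  bit 0 = 1: r = r^2 * 13 mod 43 = 1^2 * 13 = 1*13 = 13
  bit 1 = 0: r = r^2 mod 43 = 13^2 = 40
  bit 2 = 1: r = r^2 * 13 mod 43 = 40^2 * 13 = 9*13 = 31
  bit 3 = 0: r = r^2 mod 43 = 31^2 = 15
  bit 4 = 0: r = r^2 mod 43 = 15^2 = 10
  -> s = B^a = 10

Answer: 10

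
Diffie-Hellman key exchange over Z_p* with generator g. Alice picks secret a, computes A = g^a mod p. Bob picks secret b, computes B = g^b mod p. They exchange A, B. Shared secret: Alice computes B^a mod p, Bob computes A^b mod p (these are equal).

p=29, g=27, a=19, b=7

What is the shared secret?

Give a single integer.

A = 27^19 mod 29  (bits of 19 = 10011)
  bit 0 = 1: r = r^2 * 27 mod 29 = 1^2 * 27 = 1*27 = 27
  bit 1 = 0: r = r^2 mod 29 = 27^2 = 4
  bit 2 = 0: r = r^2 mod 29 = 4^2 = 16
  bit 3 = 1: r = r^2 * 27 mod 29 = 16^2 * 27 = 24*27 = 10
  bit 4 = 1: r = r^2 * 27 mod 29 = 10^2 * 27 = 13*27 = 3
  -> A = 3
B = 27^7 mod 29  (bits of 7 = 111)
  bit 0 = 1: r = r^2 * 27 mod 29 = 1^2 * 27 = 1*27 = 27
  bit 1 = 1: r = r^2 * 27 mod 29 = 27^2 * 27 = 4*27 = 21
  bit 2 = 1: r = r^2 * 27 mod 29 = 21^2 * 27 = 6*27 = 17
  -> B = 17
s = B^a = 17^19 mod 29  (bits of 19 = 10011)
  bit 0 = 1: r = r^2 * 17 mod 29 = 1^2 * 17 = 1*17 = 17
  bit 1 = 0: r = r^2 mod 29 = 17^2 = 28
  bit 2 = 0: r = r^2 mod 29 = 28^2 = 1
  bit 3 = 1: r = r^2 * 17 mod 29 = 1^2 * 17 = 1*17 = 17
  bit 4 = 1: r = r^2 * 17 mod 29 = 17^2 * 17 = 28*17 = 12
  -> s = B^a = 12

Answer: 12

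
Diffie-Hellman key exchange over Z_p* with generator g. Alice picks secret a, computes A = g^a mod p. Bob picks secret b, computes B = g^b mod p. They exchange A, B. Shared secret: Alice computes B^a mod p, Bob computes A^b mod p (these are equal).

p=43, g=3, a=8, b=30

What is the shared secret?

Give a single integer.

Answer: 11

Derivation:
A = 3^8 mod 43  (bits of 8 = 1000)
  bit 0 = 1: r = r^2 * 3 mod 43 = 1^2 * 3 = 1*3 = 3
  bit 1 = 0: r = r^2 mod 43 = 3^2 = 9
  bit 2 = 0: r = r^2 mod 43 = 9^2 = 38
  bit 3 = 0: r = r^2 mod 43 = 38^2 = 25
  -> A = 25
B = 3^30 mod 43  (bits of 30 = 11110)
  bit 0 = 1: r = r^2 * 3 mod 43 = 1^2 * 3 = 1*3 = 3
  bit 1 = 1: r = r^2 * 3 mod 43 = 3^2 * 3 = 9*3 = 27
  bit 2 = 1: r = r^2 * 3 mod 43 = 27^2 * 3 = 41*3 = 37
  bit 3 = 1: r = r^2 * 3 mod 43 = 37^2 * 3 = 36*3 = 22
  bit 4 = 0: r = r^2 mod 43 = 22^2 = 11
  -> B = 11
s = B^a = 11^8 mod 43  (bits of 8 = 1000)
  bit 0 = 1: r = r^2 * 11 mod 43 = 1^2 * 11 = 1*11 = 11
  bit 1 = 0: r = r^2 mod 43 = 11^2 = 35
  bit 2 = 0: r = r^2 mod 43 = 35^2 = 21
  bit 3 = 0: r = r^2 mod 43 = 21^2 = 11
  -> s = B^a = 11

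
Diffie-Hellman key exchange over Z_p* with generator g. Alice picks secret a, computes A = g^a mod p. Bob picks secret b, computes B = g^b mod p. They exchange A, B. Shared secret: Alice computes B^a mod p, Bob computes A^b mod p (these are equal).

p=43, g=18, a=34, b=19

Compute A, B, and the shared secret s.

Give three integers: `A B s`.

A = 18^34 mod 43  (bits of 34 = 100010)
  bit 0 = 1: r = r^2 * 18 mod 43 = 1^2 * 18 = 1*18 = 18
  bit 1 = 0: r = r^2 mod 43 = 18^2 = 23
  bit 2 = 0: r = r^2 mod 43 = 23^2 = 13
  bit 3 = 0: r = r^2 mod 43 = 13^2 = 40
  bit 4 = 1: r = r^2 * 18 mod 43 = 40^2 * 18 = 9*18 = 33
  bit 5 = 0: r = r^2 mod 43 = 33^2 = 14
  -> A = 14
B = 18^19 mod 43  (bits of 19 = 10011)
  bit 0 = 1: r = r^2 * 18 mod 43 = 1^2 * 18 = 1*18 = 18
  bit 1 = 0: r = r^2 mod 43 = 18^2 = 23
  bit 2 = 0: r = r^2 mod 43 = 23^2 = 13
  bit 3 = 1: r = r^2 * 18 mod 43 = 13^2 * 18 = 40*18 = 32
  bit 4 = 1: r = r^2 * 18 mod 43 = 32^2 * 18 = 35*18 = 28
  -> B = 28
s = B^a = 28^34 mod 43  (bits of 34 = 100010)
  bit 0 = 1: r = r^2 * 28 mod 43 = 1^2 * 28 = 1*28 = 28
  bit 1 = 0: r = r^2 mod 43 = 28^2 = 10
  bit 2 = 0: r = r^2 mod 43 = 10^2 = 14
  bit 3 = 0: r = r^2 mod 43 = 14^2 = 24
  bit 4 = 1: r = r^2 * 28 mod 43 = 24^2 * 28 = 17*28 = 3
  bit 5 = 0: r = r^2 mod 43 = 3^2 = 9
  -> s = B^a = 9

Answer: 14 28 9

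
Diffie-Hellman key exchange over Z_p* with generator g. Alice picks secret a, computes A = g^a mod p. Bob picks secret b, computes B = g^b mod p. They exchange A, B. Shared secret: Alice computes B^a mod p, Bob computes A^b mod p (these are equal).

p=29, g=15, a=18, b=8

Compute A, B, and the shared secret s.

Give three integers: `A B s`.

A = 15^18 mod 29  (bits of 18 = 10010)
  bit 0 = 1: r = r^2 * 15 mod 29 = 1^2 * 15 = 1*15 = 15
  bit 1 = 0: r = r^2 mod 29 = 15^2 = 22
  bit 2 = 0: r = r^2 mod 29 = 22^2 = 20
  bit 3 = 1: r = r^2 * 15 mod 29 = 20^2 * 15 = 23*15 = 26
  bit 4 = 0: r = r^2 mod 29 = 26^2 = 9
  -> A = 9
B = 15^8 mod 29  (bits of 8 = 1000)
  bit 0 = 1: r = r^2 * 15 mod 29 = 1^2 * 15 = 1*15 = 15
  bit 1 = 0: r = r^2 mod 29 = 15^2 = 22
  bit 2 = 0: r = r^2 mod 29 = 22^2 = 20
  bit 3 = 0: r = r^2 mod 29 = 20^2 = 23
  -> B = 23
s = B^a = 23^18 mod 29  (bits of 18 = 10010)
  bit 0 = 1: r = r^2 * 23 mod 29 = 1^2 * 23 = 1*23 = 23
  bit 1 = 0: r = r^2 mod 29 = 23^2 = 7
  bit 2 = 0: r = r^2 mod 29 = 7^2 = 20
  bit 3 = 1: r = r^2 * 23 mod 29 = 20^2 * 23 = 23*23 = 7
  bit 4 = 0: r = r^2 mod 29 = 7^2 = 20
  -> s = B^a = 20

Answer: 9 23 20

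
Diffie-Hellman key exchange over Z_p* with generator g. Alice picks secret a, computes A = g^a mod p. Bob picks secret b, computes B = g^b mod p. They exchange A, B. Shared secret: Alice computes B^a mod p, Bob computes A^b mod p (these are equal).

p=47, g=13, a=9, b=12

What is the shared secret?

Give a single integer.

Answer: 6

Derivation:
A = 13^9 mod 47  (bits of 9 = 1001)
  bit 0 = 1: r = r^2 * 13 mod 47 = 1^2 * 13 = 1*13 = 13
  bit 1 = 0: r = r^2 mod 47 = 13^2 = 28
  bit 2 = 0: r = r^2 mod 47 = 28^2 = 32
  bit 3 = 1: r = r^2 * 13 mod 47 = 32^2 * 13 = 37*13 = 11
  -> A = 11
B = 13^12 mod 47  (bits of 12 = 1100)
  bit 0 = 1: r = r^2 * 13 mod 47 = 1^2 * 13 = 1*13 = 13
  bit 1 = 1: r = r^2 * 13 mod 47 = 13^2 * 13 = 28*13 = 35
  bit 2 = 0: r = r^2 mod 47 = 35^2 = 3
  bit 3 = 0: r = r^2 mod 47 = 3^2 = 9
  -> B = 9
s = B^a = 9^9 mod 47  (bits of 9 = 1001)
  bit 0 = 1: r = r^2 * 9 mod 47 = 1^2 * 9 = 1*9 = 9
  bit 1 = 0: r = r^2 mod 47 = 9^2 = 34
  bit 2 = 0: r = r^2 mod 47 = 34^2 = 28
  bit 3 = 1: r = r^2 * 9 mod 47 = 28^2 * 9 = 32*9 = 6
  -> s = B^a = 6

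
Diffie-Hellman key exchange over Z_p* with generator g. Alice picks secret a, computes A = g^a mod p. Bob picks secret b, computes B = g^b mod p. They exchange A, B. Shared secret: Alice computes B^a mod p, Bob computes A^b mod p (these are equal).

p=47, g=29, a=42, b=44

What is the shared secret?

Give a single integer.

Answer: 14

Derivation:
A = 29^42 mod 47  (bits of 42 = 101010)
  bit 0 = 1: r = r^2 * 29 mod 47 = 1^2 * 29 = 1*29 = 29
  bit 1 = 0: r = r^2 mod 47 = 29^2 = 42
  bit 2 = 1: r = r^2 * 29 mod 47 = 42^2 * 29 = 25*29 = 20
  bit 3 = 0: r = r^2 mod 47 = 20^2 = 24
  bit 4 = 1: r = r^2 * 29 mod 47 = 24^2 * 29 = 12*29 = 19
  bit 5 = 0: r = r^2 mod 47 = 19^2 = 32
  -> A = 32
B = 29^44 mod 47  (bits of 44 = 101100)
  bit 0 = 1: r = r^2 * 29 mod 47 = 1^2 * 29 = 1*29 = 29
  bit 1 = 0: r = r^2 mod 47 = 29^2 = 42
  bit 2 = 1: r = r^2 * 29 mod 47 = 42^2 * 29 = 25*29 = 20
  bit 3 = 1: r = r^2 * 29 mod 47 = 20^2 * 29 = 24*29 = 38
  bit 4 = 0: r = r^2 mod 47 = 38^2 = 34
  bit 5 = 0: r = r^2 mod 47 = 34^2 = 28
  -> B = 28
s = B^a = 28^42 mod 47  (bits of 42 = 101010)
  bit 0 = 1: r = r^2 * 28 mod 47 = 1^2 * 28 = 1*28 = 28
  bit 1 = 0: r = r^2 mod 47 = 28^2 = 32
  bit 2 = 1: r = r^2 * 28 mod 47 = 32^2 * 28 = 37*28 = 2
  bit 3 = 0: r = r^2 mod 47 = 2^2 = 4
  bit 4 = 1: r = r^2 * 28 mod 47 = 4^2 * 28 = 16*28 = 25
  bit 5 = 0: r = r^2 mod 47 = 25^2 = 14
  -> s = B^a = 14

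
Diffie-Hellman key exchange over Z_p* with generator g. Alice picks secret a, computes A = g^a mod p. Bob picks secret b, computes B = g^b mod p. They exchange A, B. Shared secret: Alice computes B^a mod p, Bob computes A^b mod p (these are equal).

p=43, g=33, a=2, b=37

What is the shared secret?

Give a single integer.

Answer: 15

Derivation:
A = 33^2 mod 43  (bits of 2 = 10)
  bit 0 = 1: r = r^2 * 33 mod 43 = 1^2 * 33 = 1*33 = 33
  bit 1 = 0: r = r^2 mod 43 = 33^2 = 14
  -> A = 14
B = 33^37 mod 43  (bits of 37 = 100101)
  bit 0 = 1: r = r^2 * 33 mod 43 = 1^2 * 33 = 1*33 = 33
  bit 1 = 0: r = r^2 mod 43 = 33^2 = 14
  bit 2 = 0: r = r^2 mod 43 = 14^2 = 24
  bit 3 = 1: r = r^2 * 33 mod 43 = 24^2 * 33 = 17*33 = 2
  bit 4 = 0: r = r^2 mod 43 = 2^2 = 4
  bit 5 = 1: r = r^2 * 33 mod 43 = 4^2 * 33 = 16*33 = 12
  -> B = 12
s = B^a = 12^2 mod 43  (bits of 2 = 10)
  bit 0 = 1: r = r^2 * 12 mod 43 = 1^2 * 12 = 1*12 = 12
  bit 1 = 0: r = r^2 mod 43 = 12^2 = 15
  -> s = B^a = 15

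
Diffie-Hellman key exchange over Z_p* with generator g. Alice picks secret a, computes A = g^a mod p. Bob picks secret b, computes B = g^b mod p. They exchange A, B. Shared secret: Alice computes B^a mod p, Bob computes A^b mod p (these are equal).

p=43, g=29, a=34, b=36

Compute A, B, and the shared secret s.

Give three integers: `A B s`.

Answer: 25 41 21

Derivation:
A = 29^34 mod 43  (bits of 34 = 100010)
  bit 0 = 1: r = r^2 * 29 mod 43 = 1^2 * 29 = 1*29 = 29
  bit 1 = 0: r = r^2 mod 43 = 29^2 = 24
  bit 2 = 0: r = r^2 mod 43 = 24^2 = 17
  bit 3 = 0: r = r^2 mod 43 = 17^2 = 31
  bit 4 = 1: r = r^2 * 29 mod 43 = 31^2 * 29 = 15*29 = 5
  bit 5 = 0: r = r^2 mod 43 = 5^2 = 25
  -> A = 25
B = 29^36 mod 43  (bits of 36 = 100100)
  bit 0 = 1: r = r^2 * 29 mod 43 = 1^2 * 29 = 1*29 = 29
  bit 1 = 0: r = r^2 mod 43 = 29^2 = 24
  bit 2 = 0: r = r^2 mod 43 = 24^2 = 17
  bit 3 = 1: r = r^2 * 29 mod 43 = 17^2 * 29 = 31*29 = 39
  bit 4 = 0: r = r^2 mod 43 = 39^2 = 16
  bit 5 = 0: r = r^2 mod 43 = 16^2 = 41
  -> B = 41
s = B^a = 41^34 mod 43  (bits of 34 = 100010)
  bit 0 = 1: r = r^2 * 41 mod 43 = 1^2 * 41 = 1*41 = 41
  bit 1 = 0: r = r^2 mod 43 = 41^2 = 4
  bit 2 = 0: r = r^2 mod 43 = 4^2 = 16
  bit 3 = 0: r = r^2 mod 43 = 16^2 = 41
  bit 4 = 1: r = r^2 * 41 mod 43 = 41^2 * 41 = 4*41 = 35
  bit 5 = 0: r = r^2 mod 43 = 35^2 = 21
  -> s = B^a = 21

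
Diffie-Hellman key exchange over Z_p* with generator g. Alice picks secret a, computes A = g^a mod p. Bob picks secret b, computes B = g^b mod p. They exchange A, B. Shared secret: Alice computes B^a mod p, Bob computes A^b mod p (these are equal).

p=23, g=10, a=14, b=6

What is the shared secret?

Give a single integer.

A = 10^14 mod 23  (bits of 14 = 1110)
  bit 0 = 1: r = r^2 * 10 mod 23 = 1^2 * 10 = 1*10 = 10
  bit 1 = 1: r = r^2 * 10 mod 23 = 10^2 * 10 = 8*10 = 11
  bit 2 = 1: r = r^2 * 10 mod 23 = 11^2 * 10 = 6*10 = 14
  bit 3 = 0: r = r^2 mod 23 = 14^2 = 12
  -> A = 12
B = 10^6 mod 23  (bits of 6 = 110)
  bit 0 = 1: r = r^2 * 10 mod 23 = 1^2 * 10 = 1*10 = 10
  bit 1 = 1: r = r^2 * 10 mod 23 = 10^2 * 10 = 8*10 = 11
  bit 2 = 0: r = r^2 mod 23 = 11^2 = 6
  -> B = 6
s = B^a = 6^14 mod 23  (bits of 14 = 1110)
  bit 0 = 1: r = r^2 * 6 mod 23 = 1^2 * 6 = 1*6 = 6
  bit 1 = 1: r = r^2 * 6 mod 23 = 6^2 * 6 = 13*6 = 9
  bit 2 = 1: r = r^2 * 6 mod 23 = 9^2 * 6 = 12*6 = 3
  bit 3 = 0: r = r^2 mod 23 = 3^2 = 9
  -> s = B^a = 9

Answer: 9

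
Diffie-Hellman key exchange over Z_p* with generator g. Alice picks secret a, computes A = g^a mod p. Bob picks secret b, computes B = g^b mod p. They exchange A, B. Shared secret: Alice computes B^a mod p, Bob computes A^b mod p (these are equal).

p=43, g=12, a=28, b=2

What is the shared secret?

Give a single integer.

A = 12^28 mod 43  (bits of 28 = 11100)
  bit 0 = 1: r = r^2 * 12 mod 43 = 1^2 * 12 = 1*12 = 12
  bit 1 = 1: r = r^2 * 12 mod 43 = 12^2 * 12 = 15*12 = 8
  bit 2 = 1: r = r^2 * 12 mod 43 = 8^2 * 12 = 21*12 = 37
  bit 3 = 0: r = r^2 mod 43 = 37^2 = 36
  bit 4 = 0: r = r^2 mod 43 = 36^2 = 6
  -> A = 6
B = 12^2 mod 43  (bits of 2 = 10)
  bit 0 = 1: r = r^2 * 12 mod 43 = 1^2 * 12 = 1*12 = 12
  bit 1 = 0: r = r^2 mod 43 = 12^2 = 15
  -> B = 15
s = B^a = 15^28 mod 43  (bits of 28 = 11100)
  bit 0 = 1: r = r^2 * 15 mod 43 = 1^2 * 15 = 1*15 = 15
  bit 1 = 1: r = r^2 * 15 mod 43 = 15^2 * 15 = 10*15 = 21
  bit 2 = 1: r = r^2 * 15 mod 43 = 21^2 * 15 = 11*15 = 36
  bit 3 = 0: r = r^2 mod 43 = 36^2 = 6
  bit 4 = 0: r = r^2 mod 43 = 6^2 = 36
  -> s = B^a = 36

Answer: 36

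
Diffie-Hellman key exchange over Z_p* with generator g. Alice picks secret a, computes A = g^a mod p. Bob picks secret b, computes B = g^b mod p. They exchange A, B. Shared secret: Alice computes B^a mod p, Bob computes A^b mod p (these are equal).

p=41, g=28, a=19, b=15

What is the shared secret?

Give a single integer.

Answer: 3

Derivation:
A = 28^19 mod 41  (bits of 19 = 10011)
  bit 0 = 1: r = r^2 * 28 mod 41 = 1^2 * 28 = 1*28 = 28
  bit 1 = 0: r = r^2 mod 41 = 28^2 = 5
  bit 2 = 0: r = r^2 mod 41 = 5^2 = 25
  bit 3 = 1: r = r^2 * 28 mod 41 = 25^2 * 28 = 10*28 = 34
  bit 4 = 1: r = r^2 * 28 mod 41 = 34^2 * 28 = 8*28 = 19
  -> A = 19
B = 28^15 mod 41  (bits of 15 = 1111)
  bit 0 = 1: r = r^2 * 28 mod 41 = 1^2 * 28 = 1*28 = 28
  bit 1 = 1: r = r^2 * 28 mod 41 = 28^2 * 28 = 5*28 = 17
  bit 2 = 1: r = r^2 * 28 mod 41 = 17^2 * 28 = 2*28 = 15
  bit 3 = 1: r = r^2 * 28 mod 41 = 15^2 * 28 = 20*28 = 27
  -> B = 27
s = B^a = 27^19 mod 41  (bits of 19 = 10011)
  bit 0 = 1: r = r^2 * 27 mod 41 = 1^2 * 27 = 1*27 = 27
  bit 1 = 0: r = r^2 mod 41 = 27^2 = 32
  bit 2 = 0: r = r^2 mod 41 = 32^2 = 40
  bit 3 = 1: r = r^2 * 27 mod 41 = 40^2 * 27 = 1*27 = 27
  bit 4 = 1: r = r^2 * 27 mod 41 = 27^2 * 27 = 32*27 = 3
  -> s = B^a = 3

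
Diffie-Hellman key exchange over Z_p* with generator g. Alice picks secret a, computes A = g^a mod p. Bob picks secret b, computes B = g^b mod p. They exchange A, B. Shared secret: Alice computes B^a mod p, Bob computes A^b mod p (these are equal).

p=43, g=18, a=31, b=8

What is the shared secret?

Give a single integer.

A = 18^31 mod 43  (bits of 31 = 11111)
  bit 0 = 1: r = r^2 * 18 mod 43 = 1^2 * 18 = 1*18 = 18
  bit 1 = 1: r = r^2 * 18 mod 43 = 18^2 * 18 = 23*18 = 27
  bit 2 = 1: r = r^2 * 18 mod 43 = 27^2 * 18 = 41*18 = 7
  bit 3 = 1: r = r^2 * 18 mod 43 = 7^2 * 18 = 6*18 = 22
  bit 4 = 1: r = r^2 * 18 mod 43 = 22^2 * 18 = 11*18 = 26
  -> A = 26
B = 18^8 mod 43  (bits of 8 = 1000)
  bit 0 = 1: r = r^2 * 18 mod 43 = 1^2 * 18 = 1*18 = 18
  bit 1 = 0: r = r^2 mod 43 = 18^2 = 23
  bit 2 = 0: r = r^2 mod 43 = 23^2 = 13
  bit 3 = 0: r = r^2 mod 43 = 13^2 = 40
  -> B = 40
s = B^a = 40^31 mod 43  (bits of 31 = 11111)
  bit 0 = 1: r = r^2 * 40 mod 43 = 1^2 * 40 = 1*40 = 40
  bit 1 = 1: r = r^2 * 40 mod 43 = 40^2 * 40 = 9*40 = 16
  bit 2 = 1: r = r^2 * 40 mod 43 = 16^2 * 40 = 41*40 = 6
  bit 3 = 1: r = r^2 * 40 mod 43 = 6^2 * 40 = 36*40 = 21
  bit 4 = 1: r = r^2 * 40 mod 43 = 21^2 * 40 = 11*40 = 10
  -> s = B^a = 10

Answer: 10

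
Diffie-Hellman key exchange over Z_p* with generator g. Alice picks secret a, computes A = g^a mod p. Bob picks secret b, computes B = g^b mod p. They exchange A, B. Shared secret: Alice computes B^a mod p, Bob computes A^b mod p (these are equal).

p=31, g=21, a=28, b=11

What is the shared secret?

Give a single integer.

Answer: 14

Derivation:
A = 21^28 mod 31  (bits of 28 = 11100)
  bit 0 = 1: r = r^2 * 21 mod 31 = 1^2 * 21 = 1*21 = 21
  bit 1 = 1: r = r^2 * 21 mod 31 = 21^2 * 21 = 7*21 = 23
  bit 2 = 1: r = r^2 * 21 mod 31 = 23^2 * 21 = 2*21 = 11
  bit 3 = 0: r = r^2 mod 31 = 11^2 = 28
  bit 4 = 0: r = r^2 mod 31 = 28^2 = 9
  -> A = 9
B = 21^11 mod 31  (bits of 11 = 1011)
  bit 0 = 1: r = r^2 * 21 mod 31 = 1^2 * 21 = 1*21 = 21
  bit 1 = 0: r = r^2 mod 31 = 21^2 = 7
  bit 2 = 1: r = r^2 * 21 mod 31 = 7^2 * 21 = 18*21 = 6
  bit 3 = 1: r = r^2 * 21 mod 31 = 6^2 * 21 = 5*21 = 12
  -> B = 12
s = B^a = 12^28 mod 31  (bits of 28 = 11100)
  bit 0 = 1: r = r^2 * 12 mod 31 = 1^2 * 12 = 1*12 = 12
  bit 1 = 1: r = r^2 * 12 mod 31 = 12^2 * 12 = 20*12 = 23
  bit 2 = 1: r = r^2 * 12 mod 31 = 23^2 * 12 = 2*12 = 24
  bit 3 = 0: r = r^2 mod 31 = 24^2 = 18
  bit 4 = 0: r = r^2 mod 31 = 18^2 = 14
  -> s = B^a = 14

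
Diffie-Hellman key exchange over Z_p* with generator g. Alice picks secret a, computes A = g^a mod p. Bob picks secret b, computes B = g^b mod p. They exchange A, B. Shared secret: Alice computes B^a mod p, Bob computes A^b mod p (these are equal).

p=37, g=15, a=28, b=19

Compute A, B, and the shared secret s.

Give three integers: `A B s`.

A = 15^28 mod 37  (bits of 28 = 11100)
  bit 0 = 1: r = r^2 * 15 mod 37 = 1^2 * 15 = 1*15 = 15
  bit 1 = 1: r = r^2 * 15 mod 37 = 15^2 * 15 = 3*15 = 8
  bit 2 = 1: r = r^2 * 15 mod 37 = 8^2 * 15 = 27*15 = 35
  bit 3 = 0: r = r^2 mod 37 = 35^2 = 4
  bit 4 = 0: r = r^2 mod 37 = 4^2 = 16
  -> A = 16
B = 15^19 mod 37  (bits of 19 = 10011)
  bit 0 = 1: r = r^2 * 15 mod 37 = 1^2 * 15 = 1*15 = 15
  bit 1 = 0: r = r^2 mod 37 = 15^2 = 3
  bit 2 = 0: r = r^2 mod 37 = 3^2 = 9
  bit 3 = 1: r = r^2 * 15 mod 37 = 9^2 * 15 = 7*15 = 31
  bit 4 = 1: r = r^2 * 15 mod 37 = 31^2 * 15 = 36*15 = 22
  -> B = 22
s = B^a = 22^28 mod 37  (bits of 28 = 11100)
  bit 0 = 1: r = r^2 * 22 mod 37 = 1^2 * 22 = 1*22 = 22
  bit 1 = 1: r = r^2 * 22 mod 37 = 22^2 * 22 = 3*22 = 29
  bit 2 = 1: r = r^2 * 22 mod 37 = 29^2 * 22 = 27*22 = 2
  bit 3 = 0: r = r^2 mod 37 = 2^2 = 4
  bit 4 = 0: r = r^2 mod 37 = 4^2 = 16
  -> s = B^a = 16

Answer: 16 22 16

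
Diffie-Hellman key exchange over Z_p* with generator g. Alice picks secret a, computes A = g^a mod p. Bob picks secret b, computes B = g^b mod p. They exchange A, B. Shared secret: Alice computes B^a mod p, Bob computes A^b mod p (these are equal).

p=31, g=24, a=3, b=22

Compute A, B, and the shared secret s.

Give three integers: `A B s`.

A = 24^3 mod 31  (bits of 3 = 11)
  bit 0 = 1: r = r^2 * 24 mod 31 = 1^2 * 24 = 1*24 = 24
  bit 1 = 1: r = r^2 * 24 mod 31 = 24^2 * 24 = 18*24 = 29
  -> A = 29
B = 24^22 mod 31  (bits of 22 = 10110)
  bit 0 = 1: r = r^2 * 24 mod 31 = 1^2 * 24 = 1*24 = 24
  bit 1 = 0: r = r^2 mod 31 = 24^2 = 18
  bit 2 = 1: r = r^2 * 24 mod 31 = 18^2 * 24 = 14*24 = 26
  bit 3 = 1: r = r^2 * 24 mod 31 = 26^2 * 24 = 25*24 = 11
  bit 4 = 0: r = r^2 mod 31 = 11^2 = 28
  -> B = 28
s = B^a = 28^3 mod 31  (bits of 3 = 11)
  bit 0 = 1: r = r^2 * 28 mod 31 = 1^2 * 28 = 1*28 = 28
  bit 1 = 1: r = r^2 * 28 mod 31 = 28^2 * 28 = 9*28 = 4
  -> s = B^a = 4

Answer: 29 28 4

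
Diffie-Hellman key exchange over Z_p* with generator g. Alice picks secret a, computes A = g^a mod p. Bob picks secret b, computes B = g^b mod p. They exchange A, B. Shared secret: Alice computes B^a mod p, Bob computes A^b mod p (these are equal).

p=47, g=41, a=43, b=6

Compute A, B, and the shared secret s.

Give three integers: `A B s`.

A = 41^43 mod 47  (bits of 43 = 101011)
  bit 0 = 1: r = r^2 * 41 mod 47 = 1^2 * 41 = 1*41 = 41
  bit 1 = 0: r = r^2 mod 47 = 41^2 = 36
  bit 2 = 1: r = r^2 * 41 mod 47 = 36^2 * 41 = 27*41 = 26
  bit 3 = 0: r = r^2 mod 47 = 26^2 = 18
  bit 4 = 1: r = r^2 * 41 mod 47 = 18^2 * 41 = 42*41 = 30
  bit 5 = 1: r = r^2 * 41 mod 47 = 30^2 * 41 = 7*41 = 5
  -> A = 5
B = 41^6 mod 47  (bits of 6 = 110)
  bit 0 = 1: r = r^2 * 41 mod 47 = 1^2 * 41 = 1*41 = 41
  bit 1 = 1: r = r^2 * 41 mod 47 = 41^2 * 41 = 36*41 = 19
  bit 2 = 0: r = r^2 mod 47 = 19^2 = 32
  -> B = 32
s = B^a = 32^43 mod 47  (bits of 43 = 101011)
  bit 0 = 1: r = r^2 * 32 mod 47 = 1^2 * 32 = 1*32 = 32
  bit 1 = 0: r = r^2 mod 47 = 32^2 = 37
  bit 2 = 1: r = r^2 * 32 mod 47 = 37^2 * 32 = 6*32 = 4
  bit 3 = 0: r = r^2 mod 47 = 4^2 = 16
  bit 4 = 1: r = r^2 * 32 mod 47 = 16^2 * 32 = 21*32 = 14
  bit 5 = 1: r = r^2 * 32 mod 47 = 14^2 * 32 = 8*32 = 21
  -> s = B^a = 21

Answer: 5 32 21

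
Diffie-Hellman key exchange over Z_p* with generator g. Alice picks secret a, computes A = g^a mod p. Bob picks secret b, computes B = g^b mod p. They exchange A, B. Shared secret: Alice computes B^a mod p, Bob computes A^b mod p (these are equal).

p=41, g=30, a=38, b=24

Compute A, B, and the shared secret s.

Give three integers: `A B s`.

A = 30^38 mod 41  (bits of 38 = 100110)
  bit 0 = 1: r = r^2 * 30 mod 41 = 1^2 * 30 = 1*30 = 30
  bit 1 = 0: r = r^2 mod 41 = 30^2 = 39
  bit 2 = 0: r = r^2 mod 41 = 39^2 = 4
  bit 3 = 1: r = r^2 * 30 mod 41 = 4^2 * 30 = 16*30 = 29
  bit 4 = 1: r = r^2 * 30 mod 41 = 29^2 * 30 = 21*30 = 15
  bit 5 = 0: r = r^2 mod 41 = 15^2 = 20
  -> A = 20
B = 30^24 mod 41  (bits of 24 = 11000)
  bit 0 = 1: r = r^2 * 30 mod 41 = 1^2 * 30 = 1*30 = 30
  bit 1 = 1: r = r^2 * 30 mod 41 = 30^2 * 30 = 39*30 = 22
  bit 2 = 0: r = r^2 mod 41 = 22^2 = 33
  bit 3 = 0: r = r^2 mod 41 = 33^2 = 23
  bit 4 = 0: r = r^2 mod 41 = 23^2 = 37
  -> B = 37
s = B^a = 37^38 mod 41  (bits of 38 = 100110)
  bit 0 = 1: r = r^2 * 37 mod 41 = 1^2 * 37 = 1*37 = 37
  bit 1 = 0: r = r^2 mod 41 = 37^2 = 16
  bit 2 = 0: r = r^2 mod 41 = 16^2 = 10
  bit 3 = 1: r = r^2 * 37 mod 41 = 10^2 * 37 = 18*37 = 10
  bit 4 = 1: r = r^2 * 37 mod 41 = 10^2 * 37 = 18*37 = 10
  bit 5 = 0: r = r^2 mod 41 = 10^2 = 18
  -> s = B^a = 18

Answer: 20 37 18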